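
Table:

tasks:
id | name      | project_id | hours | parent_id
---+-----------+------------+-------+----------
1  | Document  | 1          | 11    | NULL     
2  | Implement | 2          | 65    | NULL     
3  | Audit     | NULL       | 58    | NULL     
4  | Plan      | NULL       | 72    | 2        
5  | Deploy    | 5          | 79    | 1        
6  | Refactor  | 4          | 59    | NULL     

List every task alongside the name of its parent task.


This is a self-join: tasks is joined to a second copy of itself, matching each row's parent_id to another row's id. Use LEFT JOIN so rows with parent_id=NULL are kept.
  - task 1 (Document): parent_id=NULL -> NULL
  - task 2 (Implement): parent_id=NULL -> NULL
  - task 3 (Audit): parent_id=NULL -> NULL
  - task 4 (Plan): parent_id=2 -> Implement
  - task 5 (Deploy): parent_id=1 -> Document
  - task 6 (Refactor): parent_id=NULL -> NULL

SQL:
SELECT a.name AS item, b.name AS parent
FROM tasks a
LEFT JOIN tasks b ON a.parent_id = b.id

Result:
item      | parent   
----------+----------
Document  | NULL     
Implement | NULL     
Audit     | NULL     
Plan      | Implement
Deploy    | Document 
Refactor  | NULL     


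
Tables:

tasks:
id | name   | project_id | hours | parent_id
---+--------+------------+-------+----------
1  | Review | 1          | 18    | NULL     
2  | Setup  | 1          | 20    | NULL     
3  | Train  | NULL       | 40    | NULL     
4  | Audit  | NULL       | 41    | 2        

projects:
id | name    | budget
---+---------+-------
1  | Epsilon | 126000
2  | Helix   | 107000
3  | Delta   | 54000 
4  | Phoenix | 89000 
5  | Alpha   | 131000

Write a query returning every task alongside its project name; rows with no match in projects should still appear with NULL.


LEFT JOIN keeps every row from tasks (the left table); where project_id has no match in projects, the project columns become NULL. Walk through each task:
  - task 1 (Review): project_id=1 -> matches Epsilon
  - task 2 (Setup): project_id=1 -> matches Epsilon
  - task 3 (Train): project_id=NULL, no match -> kept with NULL
  - task 4 (Audit): project_id=NULL, no match -> kept with NULL
All 4 rows appear; 2 have NULL project.

SQL:
SELECT a.name, b.name AS project
FROM tasks a
LEFT JOIN projects b ON a.project_id = b.id

Result:
name   | project
-------+--------
Review | Epsilon
Setup  | Epsilon
Train  | NULL   
Audit  | NULL   


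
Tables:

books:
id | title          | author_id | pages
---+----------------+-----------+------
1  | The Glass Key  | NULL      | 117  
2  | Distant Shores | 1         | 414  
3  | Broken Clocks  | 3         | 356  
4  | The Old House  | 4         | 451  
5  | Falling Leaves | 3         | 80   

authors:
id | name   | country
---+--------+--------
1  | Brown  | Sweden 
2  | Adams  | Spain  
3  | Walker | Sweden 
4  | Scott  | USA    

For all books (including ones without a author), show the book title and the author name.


LEFT JOIN keeps every row from books (the left table); where author_id has no match in authors, the author columns become NULL. Walk through each book:
  - book 1 (The Glass Key): author_id=NULL, no match -> kept with NULL
  - book 2 (Distant Shores): author_id=1 -> matches Brown
  - book 3 (Broken Clocks): author_id=3 -> matches Walker
  - book 4 (The Old House): author_id=4 -> matches Scott
  - book 5 (Falling Leaves): author_id=3 -> matches Walker
All 5 rows appear; 1 has NULL author.

SQL:
SELECT a.title, b.name AS author
FROM books a
LEFT JOIN authors b ON a.author_id = b.id

Result:
title          | author
---------------+-------
The Glass Key  | NULL  
Distant Shores | Brown 
Broken Clocks  | Walker
The Old House  | Scott 
Falling Leaves | Walker


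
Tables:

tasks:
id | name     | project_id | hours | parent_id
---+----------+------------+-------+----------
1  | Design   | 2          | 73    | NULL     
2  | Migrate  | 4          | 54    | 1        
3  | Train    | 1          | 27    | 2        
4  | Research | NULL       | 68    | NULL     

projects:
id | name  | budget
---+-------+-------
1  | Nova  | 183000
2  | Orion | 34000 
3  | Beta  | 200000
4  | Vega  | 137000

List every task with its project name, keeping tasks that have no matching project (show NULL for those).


LEFT JOIN keeps every row from tasks (the left table); where project_id has no match in projects, the project columns become NULL. Walk through each task:
  - task 1 (Design): project_id=2 -> matches Orion
  - task 2 (Migrate): project_id=4 -> matches Vega
  - task 3 (Train): project_id=1 -> matches Nova
  - task 4 (Research): project_id=NULL, no match -> kept with NULL
All 4 rows appear; 1 has NULL project.

SQL:
SELECT a.name, b.name AS project
FROM tasks a
LEFT JOIN projects b ON a.project_id = b.id

Result:
name     | project
---------+--------
Design   | Orion  
Migrate  | Vega   
Train    | Nova   
Research | NULL   


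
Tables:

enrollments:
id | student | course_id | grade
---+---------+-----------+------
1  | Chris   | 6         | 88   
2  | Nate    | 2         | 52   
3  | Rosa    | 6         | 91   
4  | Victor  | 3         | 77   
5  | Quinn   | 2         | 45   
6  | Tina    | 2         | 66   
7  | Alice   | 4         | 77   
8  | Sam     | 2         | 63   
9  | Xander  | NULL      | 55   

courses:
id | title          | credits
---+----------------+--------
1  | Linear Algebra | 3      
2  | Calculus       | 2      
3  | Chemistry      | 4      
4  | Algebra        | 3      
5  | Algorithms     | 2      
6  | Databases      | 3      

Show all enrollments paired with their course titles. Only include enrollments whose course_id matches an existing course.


INNER JOIN keeps only enrollments rows whose course_id matches an id in courses. Walk through each enrollment:
  - enrollment 1 (Chris): course_id=6 -> matches Databases
  - enrollment 2 (Nate): course_id=2 -> matches Calculus
  - enrollment 3 (Rosa): course_id=6 -> matches Databases
  - enrollment 4 (Victor): course_id=3 -> matches Chemistry
  - enrollment 5 (Quinn): course_id=2 -> matches Calculus
  - enrollment 6 (Tina): course_id=2 -> matches Calculus
  - enrollment 7 (Alice): course_id=4 -> matches Algebra
  - enrollment 8 (Sam): course_id=2 -> matches Calculus
  - enrollment 9 (Xander): course_id=NULL, no match -> dropped
So 1 of 9 rows is dropped.

SQL:
SELECT a.student, b.title AS course
FROM enrollments a
INNER JOIN courses b ON a.course_id = b.id

Result:
student | course   
--------+----------
Chris   | Databases
Nate    | Calculus 
Rosa    | Databases
Victor  | Chemistry
Quinn   | Calculus 
Tina    | Calculus 
Alice   | Algebra  
Sam     | Calculus 


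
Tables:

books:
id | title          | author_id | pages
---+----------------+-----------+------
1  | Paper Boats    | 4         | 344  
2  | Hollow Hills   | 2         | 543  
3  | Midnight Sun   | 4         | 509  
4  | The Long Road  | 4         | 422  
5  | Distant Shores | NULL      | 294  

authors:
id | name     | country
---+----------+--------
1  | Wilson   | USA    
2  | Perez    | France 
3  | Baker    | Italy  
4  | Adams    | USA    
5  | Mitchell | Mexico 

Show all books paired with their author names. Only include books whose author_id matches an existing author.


INNER JOIN keeps only books rows whose author_id matches an id in authors. Walk through each book:
  - book 1 (Paper Boats): author_id=4 -> matches Adams
  - book 2 (Hollow Hills): author_id=2 -> matches Perez
  - book 3 (Midnight Sun): author_id=4 -> matches Adams
  - book 4 (The Long Road): author_id=4 -> matches Adams
  - book 5 (Distant Shores): author_id=NULL, no match -> dropped
So 1 of 5 rows is dropped.

SQL:
SELECT a.title, b.name AS author
FROM books a
INNER JOIN authors b ON a.author_id = b.id

Result:
title         | author
--------------+-------
Paper Boats   | Adams 
Hollow Hills  | Perez 
Midnight Sun  | Adams 
The Long Road | Adams 


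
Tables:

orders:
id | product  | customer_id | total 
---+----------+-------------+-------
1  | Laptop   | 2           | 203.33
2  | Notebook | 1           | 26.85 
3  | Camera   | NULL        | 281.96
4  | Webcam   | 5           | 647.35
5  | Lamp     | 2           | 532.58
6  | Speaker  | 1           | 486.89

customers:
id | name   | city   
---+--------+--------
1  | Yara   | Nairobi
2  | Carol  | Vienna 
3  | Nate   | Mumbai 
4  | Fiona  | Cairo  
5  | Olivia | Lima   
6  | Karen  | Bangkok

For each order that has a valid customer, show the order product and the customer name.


INNER JOIN keeps only orders rows whose customer_id matches an id in customers. Walk through each order:
  - order 1 (Laptop): customer_id=2 -> matches Carol
  - order 2 (Notebook): customer_id=1 -> matches Yara
  - order 3 (Camera): customer_id=NULL, no match -> dropped
  - order 4 (Webcam): customer_id=5 -> matches Olivia
  - order 5 (Lamp): customer_id=2 -> matches Carol
  - order 6 (Speaker): customer_id=1 -> matches Yara
So 1 of 6 rows is dropped.

SQL:
SELECT a.product, b.name AS customer
FROM orders a
INNER JOIN customers b ON a.customer_id = b.id

Result:
product  | customer
---------+---------
Laptop   | Carol   
Notebook | Yara    
Webcam   | Olivia  
Lamp     | Carol   
Speaker  | Yara    


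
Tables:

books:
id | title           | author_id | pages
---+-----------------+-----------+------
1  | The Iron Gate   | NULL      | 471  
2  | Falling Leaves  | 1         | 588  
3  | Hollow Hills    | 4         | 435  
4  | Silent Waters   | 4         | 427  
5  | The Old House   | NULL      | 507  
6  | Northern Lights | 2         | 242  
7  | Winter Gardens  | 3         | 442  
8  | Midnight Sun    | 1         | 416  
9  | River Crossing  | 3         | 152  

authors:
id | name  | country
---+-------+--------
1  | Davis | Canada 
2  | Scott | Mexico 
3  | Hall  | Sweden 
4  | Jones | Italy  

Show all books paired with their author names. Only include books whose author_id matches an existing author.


INNER JOIN keeps only books rows whose author_id matches an id in authors. Walk through each book:
  - book 1 (The Iron Gate): author_id=NULL, no match -> dropped
  - book 2 (Falling Leaves): author_id=1 -> matches Davis
  - book 3 (Hollow Hills): author_id=4 -> matches Jones
  - book 4 (Silent Waters): author_id=4 -> matches Jones
  - book 5 (The Old House): author_id=NULL, no match -> dropped
  - book 6 (Northern Lights): author_id=2 -> matches Scott
  - book 7 (Winter Gardens): author_id=3 -> matches Hall
  - book 8 (Midnight Sun): author_id=1 -> matches Davis
  - book 9 (River Crossing): author_id=3 -> matches Hall
So 2 of 9 rows are dropped.

SQL:
SELECT a.title, b.name AS author
FROM books a
INNER JOIN authors b ON a.author_id = b.id

Result:
title           | author
----------------+-------
Falling Leaves  | Davis 
Hollow Hills    | Jones 
Silent Waters   | Jones 
Northern Lights | Scott 
Winter Gardens  | Hall  
Midnight Sun    | Davis 
River Crossing  | Hall  


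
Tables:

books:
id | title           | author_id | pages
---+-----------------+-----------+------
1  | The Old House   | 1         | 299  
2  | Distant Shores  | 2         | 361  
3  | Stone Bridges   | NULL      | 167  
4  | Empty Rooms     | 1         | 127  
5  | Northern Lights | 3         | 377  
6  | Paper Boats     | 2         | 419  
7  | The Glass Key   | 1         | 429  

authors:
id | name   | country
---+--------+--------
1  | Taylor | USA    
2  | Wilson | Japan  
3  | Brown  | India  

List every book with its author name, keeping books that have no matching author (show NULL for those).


LEFT JOIN keeps every row from books (the left table); where author_id has no match in authors, the author columns become NULL. Walk through each book:
  - book 1 (The Old House): author_id=1 -> matches Taylor
  - book 2 (Distant Shores): author_id=2 -> matches Wilson
  - book 3 (Stone Bridges): author_id=NULL, no match -> kept with NULL
  - book 4 (Empty Rooms): author_id=1 -> matches Taylor
  - book 5 (Northern Lights): author_id=3 -> matches Brown
  - book 6 (Paper Boats): author_id=2 -> matches Wilson
  - book 7 (The Glass Key): author_id=1 -> matches Taylor
All 7 rows appear; 1 has NULL author.

SQL:
SELECT a.title, b.name AS author
FROM books a
LEFT JOIN authors b ON a.author_id = b.id

Result:
title           | author
----------------+-------
The Old House   | Taylor
Distant Shores  | Wilson
Stone Bridges   | NULL  
Empty Rooms     | Taylor
Northern Lights | Brown 
Paper Boats     | Wilson
The Glass Key   | Taylor


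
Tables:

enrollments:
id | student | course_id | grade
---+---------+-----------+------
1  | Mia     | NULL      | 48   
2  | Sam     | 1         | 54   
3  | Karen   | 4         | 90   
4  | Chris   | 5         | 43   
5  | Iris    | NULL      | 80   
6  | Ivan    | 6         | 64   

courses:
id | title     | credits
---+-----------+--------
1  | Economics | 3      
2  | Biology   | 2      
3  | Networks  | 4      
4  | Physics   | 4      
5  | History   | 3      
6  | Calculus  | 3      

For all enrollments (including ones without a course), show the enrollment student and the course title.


LEFT JOIN keeps every row from enrollments (the left table); where course_id has no match in courses, the course columns become NULL. Walk through each enrollment:
  - enrollment 1 (Mia): course_id=NULL, no match -> kept with NULL
  - enrollment 2 (Sam): course_id=1 -> matches Economics
  - enrollment 3 (Karen): course_id=4 -> matches Physics
  - enrollment 4 (Chris): course_id=5 -> matches History
  - enrollment 5 (Iris): course_id=NULL, no match -> kept with NULL
  - enrollment 6 (Ivan): course_id=6 -> matches Calculus
All 6 rows appear; 2 have NULL course.

SQL:
SELECT a.student, b.title AS course
FROM enrollments a
LEFT JOIN courses b ON a.course_id = b.id

Result:
student | course   
--------+----------
Mia     | NULL     
Sam     | Economics
Karen   | Physics  
Chris   | History  
Iris    | NULL     
Ivan    | Calculus 


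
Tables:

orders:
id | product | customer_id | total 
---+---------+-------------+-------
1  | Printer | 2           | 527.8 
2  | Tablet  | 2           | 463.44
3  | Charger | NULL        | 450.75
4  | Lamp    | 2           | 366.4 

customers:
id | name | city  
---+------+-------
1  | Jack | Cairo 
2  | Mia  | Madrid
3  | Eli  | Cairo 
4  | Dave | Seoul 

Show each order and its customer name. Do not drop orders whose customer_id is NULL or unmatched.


LEFT JOIN keeps every row from orders (the left table); where customer_id has no match in customers, the customer columns become NULL. Walk through each order:
  - order 1 (Printer): customer_id=2 -> matches Mia
  - order 2 (Tablet): customer_id=2 -> matches Mia
  - order 3 (Charger): customer_id=NULL, no match -> kept with NULL
  - order 4 (Lamp): customer_id=2 -> matches Mia
All 4 rows appear; 1 has NULL customer.

SQL:
SELECT a.product, b.name AS customer
FROM orders a
LEFT JOIN customers b ON a.customer_id = b.id

Result:
product | customer
--------+---------
Printer | Mia     
Tablet  | Mia     
Charger | NULL    
Lamp    | Mia     


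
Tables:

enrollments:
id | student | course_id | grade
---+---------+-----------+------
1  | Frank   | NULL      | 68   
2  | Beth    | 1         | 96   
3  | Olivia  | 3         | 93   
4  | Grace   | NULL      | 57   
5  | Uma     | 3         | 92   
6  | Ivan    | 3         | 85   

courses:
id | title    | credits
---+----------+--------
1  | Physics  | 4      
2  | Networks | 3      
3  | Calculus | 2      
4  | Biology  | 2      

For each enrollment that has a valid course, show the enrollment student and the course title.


INNER JOIN keeps only enrollments rows whose course_id matches an id in courses. Walk through each enrollment:
  - enrollment 1 (Frank): course_id=NULL, no match -> dropped
  - enrollment 2 (Beth): course_id=1 -> matches Physics
  - enrollment 3 (Olivia): course_id=3 -> matches Calculus
  - enrollment 4 (Grace): course_id=NULL, no match -> dropped
  - enrollment 5 (Uma): course_id=3 -> matches Calculus
  - enrollment 6 (Ivan): course_id=3 -> matches Calculus
So 2 of 6 rows are dropped.

SQL:
SELECT a.student, b.title AS course
FROM enrollments a
INNER JOIN courses b ON a.course_id = b.id

Result:
student | course  
--------+---------
Beth    | Physics 
Olivia  | Calculus
Uma     | Calculus
Ivan    | Calculus


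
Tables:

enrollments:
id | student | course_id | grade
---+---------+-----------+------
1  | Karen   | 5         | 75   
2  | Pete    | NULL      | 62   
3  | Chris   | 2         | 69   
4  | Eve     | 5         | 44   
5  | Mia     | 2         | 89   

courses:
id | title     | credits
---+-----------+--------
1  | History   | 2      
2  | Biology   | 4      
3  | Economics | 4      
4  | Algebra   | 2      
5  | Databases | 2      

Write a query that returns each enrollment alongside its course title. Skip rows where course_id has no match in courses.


INNER JOIN keeps only enrollments rows whose course_id matches an id in courses. Walk through each enrollment:
  - enrollment 1 (Karen): course_id=5 -> matches Databases
  - enrollment 2 (Pete): course_id=NULL, no match -> dropped
  - enrollment 3 (Chris): course_id=2 -> matches Biology
  - enrollment 4 (Eve): course_id=5 -> matches Databases
  - enrollment 5 (Mia): course_id=2 -> matches Biology
So 1 of 5 rows is dropped.

SQL:
SELECT a.student, b.title AS course
FROM enrollments a
INNER JOIN courses b ON a.course_id = b.id

Result:
student | course   
--------+----------
Karen   | Databases
Chris   | Biology  
Eve     | Databases
Mia     | Biology  


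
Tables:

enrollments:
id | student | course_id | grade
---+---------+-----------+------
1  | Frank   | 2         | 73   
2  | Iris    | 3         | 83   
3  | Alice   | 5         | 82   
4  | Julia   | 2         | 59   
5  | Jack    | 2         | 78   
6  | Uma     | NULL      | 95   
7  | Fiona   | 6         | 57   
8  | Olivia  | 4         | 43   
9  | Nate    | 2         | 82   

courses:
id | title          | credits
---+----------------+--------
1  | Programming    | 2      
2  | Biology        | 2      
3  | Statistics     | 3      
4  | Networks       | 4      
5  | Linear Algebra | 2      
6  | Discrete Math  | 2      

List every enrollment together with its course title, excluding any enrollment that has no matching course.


INNER JOIN keeps only enrollments rows whose course_id matches an id in courses. Walk through each enrollment:
  - enrollment 1 (Frank): course_id=2 -> matches Biology
  - enrollment 2 (Iris): course_id=3 -> matches Statistics
  - enrollment 3 (Alice): course_id=5 -> matches Linear Algebra
  - enrollment 4 (Julia): course_id=2 -> matches Biology
  - enrollment 5 (Jack): course_id=2 -> matches Biology
  - enrollment 6 (Uma): course_id=NULL, no match -> dropped
  - enrollment 7 (Fiona): course_id=6 -> matches Discrete Math
  - enrollment 8 (Olivia): course_id=4 -> matches Networks
  - enrollment 9 (Nate): course_id=2 -> matches Biology
So 1 of 9 rows is dropped.

SQL:
SELECT a.student, b.title AS course
FROM enrollments a
INNER JOIN courses b ON a.course_id = b.id

Result:
student | course        
--------+---------------
Frank   | Biology       
Iris    | Statistics    
Alice   | Linear Algebra
Julia   | Biology       
Jack    | Biology       
Fiona   | Discrete Math 
Olivia  | Networks      
Nate    | Biology       


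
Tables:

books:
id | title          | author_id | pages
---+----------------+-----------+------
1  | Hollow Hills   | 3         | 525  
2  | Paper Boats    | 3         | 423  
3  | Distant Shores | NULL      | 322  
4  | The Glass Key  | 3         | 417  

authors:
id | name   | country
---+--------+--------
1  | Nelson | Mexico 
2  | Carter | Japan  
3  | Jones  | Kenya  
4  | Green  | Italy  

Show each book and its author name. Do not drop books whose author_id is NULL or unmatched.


LEFT JOIN keeps every row from books (the left table); where author_id has no match in authors, the author columns become NULL. Walk through each book:
  - book 1 (Hollow Hills): author_id=3 -> matches Jones
  - book 2 (Paper Boats): author_id=3 -> matches Jones
  - book 3 (Distant Shores): author_id=NULL, no match -> kept with NULL
  - book 4 (The Glass Key): author_id=3 -> matches Jones
All 4 rows appear; 1 has NULL author.

SQL:
SELECT a.title, b.name AS author
FROM books a
LEFT JOIN authors b ON a.author_id = b.id

Result:
title          | author
---------------+-------
Hollow Hills   | Jones 
Paper Boats    | Jones 
Distant Shores | NULL  
The Glass Key  | Jones 


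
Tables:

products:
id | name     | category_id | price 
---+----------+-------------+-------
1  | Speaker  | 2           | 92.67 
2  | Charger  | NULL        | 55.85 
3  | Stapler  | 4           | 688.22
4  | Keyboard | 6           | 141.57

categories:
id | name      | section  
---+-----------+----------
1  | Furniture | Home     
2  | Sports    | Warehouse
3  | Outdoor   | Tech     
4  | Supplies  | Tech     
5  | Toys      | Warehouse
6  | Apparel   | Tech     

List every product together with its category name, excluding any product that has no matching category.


INNER JOIN keeps only products rows whose category_id matches an id in categories. Walk through each product:
  - product 1 (Speaker): category_id=2 -> matches Sports
  - product 2 (Charger): category_id=NULL, no match -> dropped
  - product 3 (Stapler): category_id=4 -> matches Supplies
  - product 4 (Keyboard): category_id=6 -> matches Apparel
So 1 of 4 rows is dropped.

SQL:
SELECT a.name, b.name AS category
FROM products a
INNER JOIN categories b ON a.category_id = b.id

Result:
name     | category
---------+---------
Speaker  | Sports  
Stapler  | Supplies
Keyboard | Apparel 


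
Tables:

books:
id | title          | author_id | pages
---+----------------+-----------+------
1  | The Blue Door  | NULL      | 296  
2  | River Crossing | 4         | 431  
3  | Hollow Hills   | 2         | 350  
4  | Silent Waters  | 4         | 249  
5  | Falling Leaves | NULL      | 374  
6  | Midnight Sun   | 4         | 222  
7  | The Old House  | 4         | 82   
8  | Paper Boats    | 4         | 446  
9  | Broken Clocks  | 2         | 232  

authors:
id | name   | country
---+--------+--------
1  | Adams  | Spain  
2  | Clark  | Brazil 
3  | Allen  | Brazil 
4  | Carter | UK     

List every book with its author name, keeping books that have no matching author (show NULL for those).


LEFT JOIN keeps every row from books (the left table); where author_id has no match in authors, the author columns become NULL. Walk through each book:
  - book 1 (The Blue Door): author_id=NULL, no match -> kept with NULL
  - book 2 (River Crossing): author_id=4 -> matches Carter
  - book 3 (Hollow Hills): author_id=2 -> matches Clark
  - book 4 (Silent Waters): author_id=4 -> matches Carter
  - book 5 (Falling Leaves): author_id=NULL, no match -> kept with NULL
  - book 6 (Midnight Sun): author_id=4 -> matches Carter
  - book 7 (The Old House): author_id=4 -> matches Carter
  - book 8 (Paper Boats): author_id=4 -> matches Carter
  - book 9 (Broken Clocks): author_id=2 -> matches Clark
All 9 rows appear; 2 have NULL author.

SQL:
SELECT a.title, b.name AS author
FROM books a
LEFT JOIN authors b ON a.author_id = b.id

Result:
title          | author
---------------+-------
The Blue Door  | NULL  
River Crossing | Carter
Hollow Hills   | Clark 
Silent Waters  | Carter
Falling Leaves | NULL  
Midnight Sun   | Carter
The Old House  | Carter
Paper Boats    | Carter
Broken Clocks  | Clark 


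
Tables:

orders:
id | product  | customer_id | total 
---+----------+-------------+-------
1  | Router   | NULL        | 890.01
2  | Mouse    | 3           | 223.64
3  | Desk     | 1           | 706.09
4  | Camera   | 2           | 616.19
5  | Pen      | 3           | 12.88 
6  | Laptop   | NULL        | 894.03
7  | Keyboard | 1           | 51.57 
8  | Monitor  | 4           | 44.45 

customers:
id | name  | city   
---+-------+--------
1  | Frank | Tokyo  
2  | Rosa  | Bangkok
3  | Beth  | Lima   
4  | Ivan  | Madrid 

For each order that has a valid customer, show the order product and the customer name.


INNER JOIN keeps only orders rows whose customer_id matches an id in customers. Walk through each order:
  - order 1 (Router): customer_id=NULL, no match -> dropped
  - order 2 (Mouse): customer_id=3 -> matches Beth
  - order 3 (Desk): customer_id=1 -> matches Frank
  - order 4 (Camera): customer_id=2 -> matches Rosa
  - order 5 (Pen): customer_id=3 -> matches Beth
  - order 6 (Laptop): customer_id=NULL, no match -> dropped
  - order 7 (Keyboard): customer_id=1 -> matches Frank
  - order 8 (Monitor): customer_id=4 -> matches Ivan
So 2 of 8 rows are dropped.

SQL:
SELECT a.product, b.name AS customer
FROM orders a
INNER JOIN customers b ON a.customer_id = b.id

Result:
product  | customer
---------+---------
Mouse    | Beth    
Desk     | Frank   
Camera   | Rosa    
Pen      | Beth    
Keyboard | Frank   
Monitor  | Ivan    


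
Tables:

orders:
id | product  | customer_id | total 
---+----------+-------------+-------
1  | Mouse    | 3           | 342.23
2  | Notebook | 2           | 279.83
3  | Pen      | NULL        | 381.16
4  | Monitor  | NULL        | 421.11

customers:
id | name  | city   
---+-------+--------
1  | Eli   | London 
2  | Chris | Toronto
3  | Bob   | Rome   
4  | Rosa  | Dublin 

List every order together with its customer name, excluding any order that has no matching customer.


INNER JOIN keeps only orders rows whose customer_id matches an id in customers. Walk through each order:
  - order 1 (Mouse): customer_id=3 -> matches Bob
  - order 2 (Notebook): customer_id=2 -> matches Chris
  - order 3 (Pen): customer_id=NULL, no match -> dropped
  - order 4 (Monitor): customer_id=NULL, no match -> dropped
So 2 of 4 rows are dropped.

SQL:
SELECT a.product, b.name AS customer
FROM orders a
INNER JOIN customers b ON a.customer_id = b.id

Result:
product  | customer
---------+---------
Mouse    | Bob     
Notebook | Chris   


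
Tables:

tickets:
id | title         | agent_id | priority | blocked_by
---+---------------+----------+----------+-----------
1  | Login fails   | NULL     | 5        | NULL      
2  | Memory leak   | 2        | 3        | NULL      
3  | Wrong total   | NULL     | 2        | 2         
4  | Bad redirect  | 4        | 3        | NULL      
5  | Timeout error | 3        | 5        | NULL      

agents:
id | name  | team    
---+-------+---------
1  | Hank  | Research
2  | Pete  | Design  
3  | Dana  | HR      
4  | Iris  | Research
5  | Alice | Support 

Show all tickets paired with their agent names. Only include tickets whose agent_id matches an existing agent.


INNER JOIN keeps only tickets rows whose agent_id matches an id in agents. Walk through each ticket:
  - ticket 1 (Login fails): agent_id=NULL, no match -> dropped
  - ticket 2 (Memory leak): agent_id=2 -> matches Pete
  - ticket 3 (Wrong total): agent_id=NULL, no match -> dropped
  - ticket 4 (Bad redirect): agent_id=4 -> matches Iris
  - ticket 5 (Timeout error): agent_id=3 -> matches Dana
So 2 of 5 rows are dropped.

SQL:
SELECT a.title, b.name AS agent
FROM tickets a
INNER JOIN agents b ON a.agent_id = b.id

Result:
title         | agent
--------------+------
Memory leak   | Pete 
Bad redirect  | Iris 
Timeout error | Dana 


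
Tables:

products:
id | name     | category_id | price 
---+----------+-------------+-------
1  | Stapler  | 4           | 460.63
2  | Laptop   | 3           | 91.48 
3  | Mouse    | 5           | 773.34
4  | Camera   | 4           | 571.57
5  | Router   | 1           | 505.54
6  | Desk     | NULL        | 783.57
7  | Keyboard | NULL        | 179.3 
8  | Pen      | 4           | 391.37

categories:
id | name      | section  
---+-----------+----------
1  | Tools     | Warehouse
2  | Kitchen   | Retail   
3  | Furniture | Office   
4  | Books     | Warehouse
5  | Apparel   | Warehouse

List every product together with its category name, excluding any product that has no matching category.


INNER JOIN keeps only products rows whose category_id matches an id in categories. Walk through each product:
  - product 1 (Stapler): category_id=4 -> matches Books
  - product 2 (Laptop): category_id=3 -> matches Furniture
  - product 3 (Mouse): category_id=5 -> matches Apparel
  - product 4 (Camera): category_id=4 -> matches Books
  - product 5 (Router): category_id=1 -> matches Tools
  - product 6 (Desk): category_id=NULL, no match -> dropped
  - product 7 (Keyboard): category_id=NULL, no match -> dropped
  - product 8 (Pen): category_id=4 -> matches Books
So 2 of 8 rows are dropped.

SQL:
SELECT a.name, b.name AS category
FROM products a
INNER JOIN categories b ON a.category_id = b.id

Result:
name    | category 
--------+----------
Stapler | Books    
Laptop  | Furniture
Mouse   | Apparel  
Camera  | Books    
Router  | Tools    
Pen     | Books    


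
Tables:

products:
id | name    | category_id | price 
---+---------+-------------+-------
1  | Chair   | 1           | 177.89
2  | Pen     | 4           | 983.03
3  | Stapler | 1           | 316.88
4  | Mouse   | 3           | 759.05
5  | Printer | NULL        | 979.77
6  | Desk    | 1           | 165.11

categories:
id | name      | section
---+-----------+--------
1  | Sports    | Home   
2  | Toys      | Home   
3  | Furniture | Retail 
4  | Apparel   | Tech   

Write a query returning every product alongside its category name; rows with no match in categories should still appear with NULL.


LEFT JOIN keeps every row from products (the left table); where category_id has no match in categories, the category columns become NULL. Walk through each product:
  - product 1 (Chair): category_id=1 -> matches Sports
  - product 2 (Pen): category_id=4 -> matches Apparel
  - product 3 (Stapler): category_id=1 -> matches Sports
  - product 4 (Mouse): category_id=3 -> matches Furniture
  - product 5 (Printer): category_id=NULL, no match -> kept with NULL
  - product 6 (Desk): category_id=1 -> matches Sports
All 6 rows appear; 1 has NULL category.

SQL:
SELECT a.name, b.name AS category
FROM products a
LEFT JOIN categories b ON a.category_id = b.id

Result:
name    | category 
--------+----------
Chair   | Sports   
Pen     | Apparel  
Stapler | Sports   
Mouse   | Furniture
Printer | NULL     
Desk    | Sports   


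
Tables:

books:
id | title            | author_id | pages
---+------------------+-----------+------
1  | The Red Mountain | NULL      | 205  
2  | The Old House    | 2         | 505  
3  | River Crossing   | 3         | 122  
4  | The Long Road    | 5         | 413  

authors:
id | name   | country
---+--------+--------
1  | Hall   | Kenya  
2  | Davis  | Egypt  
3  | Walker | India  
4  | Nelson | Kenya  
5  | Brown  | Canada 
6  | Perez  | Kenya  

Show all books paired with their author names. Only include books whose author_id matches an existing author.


INNER JOIN keeps only books rows whose author_id matches an id in authors. Walk through each book:
  - book 1 (The Red Mountain): author_id=NULL, no match -> dropped
  - book 2 (The Old House): author_id=2 -> matches Davis
  - book 3 (River Crossing): author_id=3 -> matches Walker
  - book 4 (The Long Road): author_id=5 -> matches Brown
So 1 of 4 rows is dropped.

SQL:
SELECT a.title, b.name AS author
FROM books a
INNER JOIN authors b ON a.author_id = b.id

Result:
title          | author
---------------+-------
The Old House  | Davis 
River Crossing | Walker
The Long Road  | Brown 


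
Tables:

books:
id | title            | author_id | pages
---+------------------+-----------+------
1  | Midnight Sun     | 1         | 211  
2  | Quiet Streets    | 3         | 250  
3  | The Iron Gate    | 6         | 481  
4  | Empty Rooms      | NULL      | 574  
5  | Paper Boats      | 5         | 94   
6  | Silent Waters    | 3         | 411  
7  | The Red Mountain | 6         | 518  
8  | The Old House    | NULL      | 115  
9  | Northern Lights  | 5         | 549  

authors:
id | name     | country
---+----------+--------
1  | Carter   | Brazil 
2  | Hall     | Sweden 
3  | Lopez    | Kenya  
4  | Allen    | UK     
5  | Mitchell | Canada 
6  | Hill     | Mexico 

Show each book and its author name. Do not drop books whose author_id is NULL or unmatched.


LEFT JOIN keeps every row from books (the left table); where author_id has no match in authors, the author columns become NULL. Walk through each book:
  - book 1 (Midnight Sun): author_id=1 -> matches Carter
  - book 2 (Quiet Streets): author_id=3 -> matches Lopez
  - book 3 (The Iron Gate): author_id=6 -> matches Hill
  - book 4 (Empty Rooms): author_id=NULL, no match -> kept with NULL
  - book 5 (Paper Boats): author_id=5 -> matches Mitchell
  - book 6 (Silent Waters): author_id=3 -> matches Lopez
  - book 7 (The Red Mountain): author_id=6 -> matches Hill
  - book 8 (The Old House): author_id=NULL, no match -> kept with NULL
  - book 9 (Northern Lights): author_id=5 -> matches Mitchell
All 9 rows appear; 2 have NULL author.

SQL:
SELECT a.title, b.name AS author
FROM books a
LEFT JOIN authors b ON a.author_id = b.id

Result:
title            | author  
-----------------+---------
Midnight Sun     | Carter  
Quiet Streets    | Lopez   
The Iron Gate    | Hill    
Empty Rooms      | NULL    
Paper Boats      | Mitchell
Silent Waters    | Lopez   
The Red Mountain | Hill    
The Old House    | NULL    
Northern Lights  | Mitchell


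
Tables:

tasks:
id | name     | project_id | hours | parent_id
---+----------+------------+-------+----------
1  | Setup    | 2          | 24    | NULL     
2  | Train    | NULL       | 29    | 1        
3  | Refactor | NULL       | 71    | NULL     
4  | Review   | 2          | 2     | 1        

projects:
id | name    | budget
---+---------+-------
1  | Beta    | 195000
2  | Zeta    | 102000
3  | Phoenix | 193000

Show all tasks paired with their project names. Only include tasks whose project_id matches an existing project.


INNER JOIN keeps only tasks rows whose project_id matches an id in projects. Walk through each task:
  - task 1 (Setup): project_id=2 -> matches Zeta
  - task 2 (Train): project_id=NULL, no match -> dropped
  - task 3 (Refactor): project_id=NULL, no match -> dropped
  - task 4 (Review): project_id=2 -> matches Zeta
So 2 of 4 rows are dropped.

SQL:
SELECT a.name, b.name AS project
FROM tasks a
INNER JOIN projects b ON a.project_id = b.id

Result:
name   | project
-------+--------
Setup  | Zeta   
Review | Zeta   


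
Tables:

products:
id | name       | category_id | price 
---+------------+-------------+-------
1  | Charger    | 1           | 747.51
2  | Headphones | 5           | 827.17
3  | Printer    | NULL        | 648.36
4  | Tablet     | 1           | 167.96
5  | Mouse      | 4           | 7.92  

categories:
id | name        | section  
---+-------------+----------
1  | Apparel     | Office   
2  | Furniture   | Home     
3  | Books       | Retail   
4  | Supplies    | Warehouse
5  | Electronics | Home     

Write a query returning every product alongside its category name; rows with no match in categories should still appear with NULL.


LEFT JOIN keeps every row from products (the left table); where category_id has no match in categories, the category columns become NULL. Walk through each product:
  - product 1 (Charger): category_id=1 -> matches Apparel
  - product 2 (Headphones): category_id=5 -> matches Electronics
  - product 3 (Printer): category_id=NULL, no match -> kept with NULL
  - product 4 (Tablet): category_id=1 -> matches Apparel
  - product 5 (Mouse): category_id=4 -> matches Supplies
All 5 rows appear; 1 has NULL category.

SQL:
SELECT a.name, b.name AS category
FROM products a
LEFT JOIN categories b ON a.category_id = b.id

Result:
name       | category   
-----------+------------
Charger    | Apparel    
Headphones | Electronics
Printer    | NULL       
Tablet     | Apparel    
Mouse      | Supplies   


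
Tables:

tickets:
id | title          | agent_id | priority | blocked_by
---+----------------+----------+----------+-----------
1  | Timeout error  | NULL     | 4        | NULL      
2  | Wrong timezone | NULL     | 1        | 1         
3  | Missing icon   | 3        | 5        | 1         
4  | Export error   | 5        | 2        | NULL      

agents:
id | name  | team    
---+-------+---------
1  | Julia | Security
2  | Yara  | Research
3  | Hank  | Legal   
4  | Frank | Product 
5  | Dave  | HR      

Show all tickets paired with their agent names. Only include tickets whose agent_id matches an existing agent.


INNER JOIN keeps only tickets rows whose agent_id matches an id in agents. Walk through each ticket:
  - ticket 1 (Timeout error): agent_id=NULL, no match -> dropped
  - ticket 2 (Wrong timezone): agent_id=NULL, no match -> dropped
  - ticket 3 (Missing icon): agent_id=3 -> matches Hank
  - ticket 4 (Export error): agent_id=5 -> matches Dave
So 2 of 4 rows are dropped.

SQL:
SELECT a.title, b.name AS agent
FROM tickets a
INNER JOIN agents b ON a.agent_id = b.id

Result:
title        | agent
-------------+------
Missing icon | Hank 
Export error | Dave 


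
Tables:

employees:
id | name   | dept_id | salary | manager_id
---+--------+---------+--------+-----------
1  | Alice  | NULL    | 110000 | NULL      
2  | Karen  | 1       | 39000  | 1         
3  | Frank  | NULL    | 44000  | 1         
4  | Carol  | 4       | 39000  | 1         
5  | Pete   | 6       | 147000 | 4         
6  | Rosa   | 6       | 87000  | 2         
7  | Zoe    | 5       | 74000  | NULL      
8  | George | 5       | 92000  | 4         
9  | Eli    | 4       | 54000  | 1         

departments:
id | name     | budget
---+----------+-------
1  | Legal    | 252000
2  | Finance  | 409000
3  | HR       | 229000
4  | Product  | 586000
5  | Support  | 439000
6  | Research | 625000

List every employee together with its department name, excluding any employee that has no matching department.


INNER JOIN keeps only employees rows whose dept_id matches an id in departments. Walk through each employee:
  - employee 1 (Alice): dept_id=NULL, no match -> dropped
  - employee 2 (Karen): dept_id=1 -> matches Legal
  - employee 3 (Frank): dept_id=NULL, no match -> dropped
  - employee 4 (Carol): dept_id=4 -> matches Product
  - employee 5 (Pete): dept_id=6 -> matches Research
  - employee 6 (Rosa): dept_id=6 -> matches Research
  - employee 7 (Zoe): dept_id=5 -> matches Support
  - employee 8 (George): dept_id=5 -> matches Support
  - employee 9 (Eli): dept_id=4 -> matches Product
So 2 of 9 rows are dropped.

SQL:
SELECT a.name, b.name AS department
FROM employees a
INNER JOIN departments b ON a.dept_id = b.id

Result:
name   | department
-------+-----------
Karen  | Legal     
Carol  | Product   
Pete   | Research  
Rosa   | Research  
Zoe    | Support   
George | Support   
Eli    | Product   


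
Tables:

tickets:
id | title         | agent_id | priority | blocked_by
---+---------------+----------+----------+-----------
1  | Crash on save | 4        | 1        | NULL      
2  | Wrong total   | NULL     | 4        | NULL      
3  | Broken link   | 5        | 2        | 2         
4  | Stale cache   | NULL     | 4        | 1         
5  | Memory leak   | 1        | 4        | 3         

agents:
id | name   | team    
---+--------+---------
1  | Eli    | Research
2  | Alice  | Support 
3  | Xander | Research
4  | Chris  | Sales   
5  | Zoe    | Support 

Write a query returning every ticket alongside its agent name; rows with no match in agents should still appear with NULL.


LEFT JOIN keeps every row from tickets (the left table); where agent_id has no match in agents, the agent columns become NULL. Walk through each ticket:
  - ticket 1 (Crash on save): agent_id=4 -> matches Chris
  - ticket 2 (Wrong total): agent_id=NULL, no match -> kept with NULL
  - ticket 3 (Broken link): agent_id=5 -> matches Zoe
  - ticket 4 (Stale cache): agent_id=NULL, no match -> kept with NULL
  - ticket 5 (Memory leak): agent_id=1 -> matches Eli
All 5 rows appear; 2 have NULL agent.

SQL:
SELECT a.title, b.name AS agent
FROM tickets a
LEFT JOIN agents b ON a.agent_id = b.id

Result:
title         | agent
--------------+------
Crash on save | Chris
Wrong total   | NULL 
Broken link   | Zoe  
Stale cache   | NULL 
Memory leak   | Eli  


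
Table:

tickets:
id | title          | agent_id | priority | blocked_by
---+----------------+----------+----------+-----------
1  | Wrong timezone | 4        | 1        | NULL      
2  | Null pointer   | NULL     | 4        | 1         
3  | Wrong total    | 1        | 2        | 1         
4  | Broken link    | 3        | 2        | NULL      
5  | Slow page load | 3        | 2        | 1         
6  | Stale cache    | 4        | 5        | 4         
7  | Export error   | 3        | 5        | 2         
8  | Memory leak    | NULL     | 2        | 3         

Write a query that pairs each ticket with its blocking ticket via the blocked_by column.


This is a self-join: tickets is joined to a second copy of itself, matching each row's blocked_by to another row's id. Use LEFT JOIN so rows with blocked_by=NULL are kept.
  - ticket 1 (Wrong timezone): blocked_by=NULL -> NULL
  - ticket 2 (Null pointer): blocked_by=1 -> Wrong timezone
  - ticket 3 (Wrong total): blocked_by=1 -> Wrong timezone
  - ticket 4 (Broken link): blocked_by=NULL -> NULL
  - ticket 5 (Slow page load): blocked_by=1 -> Wrong timezone
  - ticket 6 (Stale cache): blocked_by=4 -> Broken link
  - ticket 7 (Export error): blocked_by=2 -> Null pointer
  - ticket 8 (Memory leak): blocked_by=3 -> Wrong total

SQL:
SELECT a.title AS item, b.title AS blocked_by
FROM tickets a
LEFT JOIN tickets b ON a.blocked_by = b.id

Result:
item           | blocked_by    
---------------+---------------
Wrong timezone | NULL          
Null pointer   | Wrong timezone
Wrong total    | Wrong timezone
Broken link    | NULL          
Slow page load | Wrong timezone
Stale cache    | Broken link   
Export error   | Null pointer  
Memory leak    | Wrong total   
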